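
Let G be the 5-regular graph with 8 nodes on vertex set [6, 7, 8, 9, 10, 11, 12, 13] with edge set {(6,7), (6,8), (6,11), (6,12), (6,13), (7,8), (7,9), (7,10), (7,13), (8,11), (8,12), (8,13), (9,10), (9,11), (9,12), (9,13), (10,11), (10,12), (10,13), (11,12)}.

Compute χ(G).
Clique number ω(G) = 4 (lower bound: χ ≥ ω).
The clique on [9, 10, 11, 12] has size 4, forcing χ ≥ 4, and the coloring below uses 4 colors, so χ(G) = 4.
A valid 4-coloring: color 1: [11, 13]; color 2: [8, 9]; color 3: [6, 10]; color 4: [7, 12].

χ(G) = 4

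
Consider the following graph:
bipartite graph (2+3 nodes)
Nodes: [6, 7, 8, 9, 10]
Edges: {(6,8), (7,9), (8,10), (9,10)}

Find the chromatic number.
Clique number ω(G) = 2 (lower bound: χ ≥ ω).
The graph is bipartite (no odd cycle), so 2 colors suffice: χ(G) = 2.
A valid 2-coloring: color 1: [8, 9]; color 2: [6, 7, 10].

χ(G) = 2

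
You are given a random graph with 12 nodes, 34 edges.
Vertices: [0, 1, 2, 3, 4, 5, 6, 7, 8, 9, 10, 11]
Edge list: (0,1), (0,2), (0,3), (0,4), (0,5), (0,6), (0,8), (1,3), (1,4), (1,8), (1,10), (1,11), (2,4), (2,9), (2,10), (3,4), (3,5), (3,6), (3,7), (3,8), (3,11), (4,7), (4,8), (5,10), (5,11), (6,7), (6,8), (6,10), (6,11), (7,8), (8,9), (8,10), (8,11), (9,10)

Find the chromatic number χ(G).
Clique number ω(G) = 5 (lower bound: χ ≥ ω).
The clique on [0, 1, 3, 4, 8] has size 5, forcing χ ≥ 5, and the coloring below uses 5 colors, so χ(G) = 5.
A valid 5-coloring: color 1: [2, 5, 8]; color 2: [3, 10]; color 3: [0, 7, 9, 11]; color 4: [4, 6]; color 5: [1].

χ(G) = 5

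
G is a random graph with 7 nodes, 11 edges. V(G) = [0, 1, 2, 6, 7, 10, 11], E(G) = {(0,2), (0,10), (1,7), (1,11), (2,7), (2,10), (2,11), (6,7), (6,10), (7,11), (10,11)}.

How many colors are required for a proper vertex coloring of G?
Clique number ω(G) = 3 (lower bound: χ ≥ ω).
The clique on [1, 7, 11] has size 3, forcing χ ≥ 3, and the coloring below uses 3 colors, so χ(G) = 3.
A valid 3-coloring: color 1: [7, 10]; color 2: [0, 6, 11]; color 3: [1, 2].

χ(G) = 3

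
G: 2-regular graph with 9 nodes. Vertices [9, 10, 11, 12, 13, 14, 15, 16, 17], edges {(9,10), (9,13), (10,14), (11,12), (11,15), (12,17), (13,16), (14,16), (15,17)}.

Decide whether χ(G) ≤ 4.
A valid 4-coloring: color 1: [9, 11, 14, 17]; color 2: [10, 12, 15, 16]; color 3: [13].
(χ(G) = 3 ≤ 4.)

Yes, G is 4-colorable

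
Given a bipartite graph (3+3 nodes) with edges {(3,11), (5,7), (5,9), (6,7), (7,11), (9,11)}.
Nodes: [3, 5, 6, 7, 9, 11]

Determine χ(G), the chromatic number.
χ(G) = 2

Clique number ω(G) = 2 (lower bound: χ ≥ ω).
The graph is bipartite (no odd cycle), so 2 colors suffice: χ(G) = 2.
A valid 2-coloring: color 1: [3, 7, 9]; color 2: [5, 6, 11].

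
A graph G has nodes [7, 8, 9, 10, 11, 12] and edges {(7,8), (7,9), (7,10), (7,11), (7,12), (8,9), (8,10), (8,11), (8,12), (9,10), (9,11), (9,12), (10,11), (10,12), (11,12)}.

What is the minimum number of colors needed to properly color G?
Clique number ω(G) = 6 (lower bound: χ ≥ ω).
The clique on [7, 8, 9, 10, 11, 12] has size 6, forcing χ ≥ 6, and the coloring below uses 6 colors, so χ(G) = 6.
A valid 6-coloring: color 1: [11]; color 2: [10]; color 3: [7]; color 4: [12]; color 5: [9]; color 6: [8].

χ(G) = 6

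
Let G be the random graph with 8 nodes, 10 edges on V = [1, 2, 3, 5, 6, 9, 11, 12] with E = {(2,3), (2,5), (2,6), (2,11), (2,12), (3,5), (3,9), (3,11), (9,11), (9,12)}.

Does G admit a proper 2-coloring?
No, G is not 2-colorable

The clique on vertices [2, 3, 11] has size 3 > 2, so it alone needs 3 colors.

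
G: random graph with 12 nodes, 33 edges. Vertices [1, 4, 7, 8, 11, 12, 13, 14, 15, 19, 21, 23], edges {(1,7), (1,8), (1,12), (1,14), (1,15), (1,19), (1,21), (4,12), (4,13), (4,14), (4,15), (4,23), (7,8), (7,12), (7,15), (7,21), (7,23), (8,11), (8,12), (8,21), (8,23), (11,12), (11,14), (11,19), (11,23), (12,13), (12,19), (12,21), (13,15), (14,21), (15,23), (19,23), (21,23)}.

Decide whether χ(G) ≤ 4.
The clique on vertices [1, 7, 8, 12, 21] has size 5 > 4, so it alone needs 5 colors.

No, G is not 4-colorable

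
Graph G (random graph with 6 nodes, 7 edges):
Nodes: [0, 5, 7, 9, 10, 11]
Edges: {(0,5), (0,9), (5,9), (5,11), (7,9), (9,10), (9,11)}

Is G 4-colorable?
Yes, G is 4-colorable

A valid 4-coloring: color 1: [9]; color 2: [5, 7, 10]; color 3: [0, 11].
(χ(G) = 3 ≤ 4.)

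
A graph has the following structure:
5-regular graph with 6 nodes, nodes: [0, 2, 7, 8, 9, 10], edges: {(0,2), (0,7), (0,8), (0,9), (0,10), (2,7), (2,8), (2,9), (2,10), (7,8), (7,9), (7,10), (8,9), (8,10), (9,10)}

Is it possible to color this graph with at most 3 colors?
No, G is not 3-colorable

The clique on vertices [0, 2, 7, 8, 9, 10] has size 6 > 3, so it alone needs 6 colors.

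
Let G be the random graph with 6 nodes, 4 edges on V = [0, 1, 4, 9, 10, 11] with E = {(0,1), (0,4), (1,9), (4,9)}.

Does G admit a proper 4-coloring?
Yes, G is 4-colorable

A valid 4-coloring: color 1: [0, 9, 10, 11]; color 2: [1, 4].
(χ(G) = 2 ≤ 4.)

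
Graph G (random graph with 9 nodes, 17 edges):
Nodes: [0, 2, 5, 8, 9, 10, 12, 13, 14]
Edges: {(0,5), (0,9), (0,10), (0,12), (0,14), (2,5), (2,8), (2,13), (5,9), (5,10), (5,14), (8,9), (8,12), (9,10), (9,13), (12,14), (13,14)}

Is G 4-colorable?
Yes, G is 4-colorable

A valid 4-coloring: color 1: [2, 9, 14]; color 2: [5, 12, 13]; color 3: [0, 8]; color 4: [10].
(χ(G) = 4 ≤ 4.)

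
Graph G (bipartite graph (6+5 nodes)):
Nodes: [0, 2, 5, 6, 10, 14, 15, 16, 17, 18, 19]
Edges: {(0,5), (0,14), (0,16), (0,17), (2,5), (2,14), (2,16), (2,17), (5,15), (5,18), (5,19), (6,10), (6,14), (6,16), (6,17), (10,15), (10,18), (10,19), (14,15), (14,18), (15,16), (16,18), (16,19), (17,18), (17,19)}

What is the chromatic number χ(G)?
χ(G) = 2

Clique number ω(G) = 2 (lower bound: χ ≥ ω).
The graph is bipartite (no odd cycle), so 2 colors suffice: χ(G) = 2.
A valid 2-coloring: color 1: [5, 10, 14, 16, 17]; color 2: [0, 2, 6, 15, 18, 19].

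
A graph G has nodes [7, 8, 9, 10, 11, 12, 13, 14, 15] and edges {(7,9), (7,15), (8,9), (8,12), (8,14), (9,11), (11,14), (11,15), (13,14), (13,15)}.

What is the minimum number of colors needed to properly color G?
χ(G) = 2

Clique number ω(G) = 2 (lower bound: χ ≥ ω).
The graph is bipartite (no odd cycle), so 2 colors suffice: χ(G) = 2.
A valid 2-coloring: color 1: [7, 8, 10, 11, 13]; color 2: [9, 12, 14, 15].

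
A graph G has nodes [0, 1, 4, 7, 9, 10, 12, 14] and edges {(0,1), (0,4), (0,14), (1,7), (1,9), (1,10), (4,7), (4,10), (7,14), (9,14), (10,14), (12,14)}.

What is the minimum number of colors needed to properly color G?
Clique number ω(G) = 2 (lower bound: χ ≥ ω).
The graph is bipartite (no odd cycle), so 2 colors suffice: χ(G) = 2.
A valid 2-coloring: color 1: [1, 4, 14]; color 2: [0, 7, 9, 10, 12].

χ(G) = 2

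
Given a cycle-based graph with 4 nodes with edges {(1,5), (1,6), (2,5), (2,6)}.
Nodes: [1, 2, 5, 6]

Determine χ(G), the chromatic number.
Clique number ω(G) = 2 (lower bound: χ ≥ ω).
The graph is bipartite (no odd cycle), so 2 colors suffice: χ(G) = 2.
A valid 2-coloring: color 1: [5, 6]; color 2: [1, 2].

χ(G) = 2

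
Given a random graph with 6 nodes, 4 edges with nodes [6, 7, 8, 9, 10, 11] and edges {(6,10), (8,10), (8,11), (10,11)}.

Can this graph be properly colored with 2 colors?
No, G is not 2-colorable

The clique on vertices [8, 10, 11] has size 3 > 2, so it alone needs 3 colors.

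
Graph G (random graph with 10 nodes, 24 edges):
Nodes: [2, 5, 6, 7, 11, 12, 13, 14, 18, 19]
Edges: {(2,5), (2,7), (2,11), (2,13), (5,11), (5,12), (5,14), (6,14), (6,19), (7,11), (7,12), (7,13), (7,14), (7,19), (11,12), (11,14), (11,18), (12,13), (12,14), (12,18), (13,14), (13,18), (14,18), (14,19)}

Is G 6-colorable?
A valid 6-coloring: color 1: [2, 14]; color 2: [12, 19]; color 3: [6, 11, 13]; color 4: [5, 7, 18].
(χ(G) = 4 ≤ 6.)

Yes, G is 6-colorable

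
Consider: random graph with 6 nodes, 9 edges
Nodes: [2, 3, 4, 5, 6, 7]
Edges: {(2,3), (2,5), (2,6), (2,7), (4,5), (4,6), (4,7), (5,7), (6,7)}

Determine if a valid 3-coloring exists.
Yes, G is 3-colorable

A valid 3-coloring: color 1: [3, 7]; color 2: [2, 4]; color 3: [5, 6].
(χ(G) = 3 ≤ 3.)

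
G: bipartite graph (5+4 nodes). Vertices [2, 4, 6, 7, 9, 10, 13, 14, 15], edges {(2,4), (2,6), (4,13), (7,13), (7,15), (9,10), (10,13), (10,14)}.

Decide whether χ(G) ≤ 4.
A valid 4-coloring: color 1: [2, 9, 13, 14, 15]; color 2: [4, 6, 7, 10].
(χ(G) = 2 ≤ 4.)

Yes, G is 4-colorable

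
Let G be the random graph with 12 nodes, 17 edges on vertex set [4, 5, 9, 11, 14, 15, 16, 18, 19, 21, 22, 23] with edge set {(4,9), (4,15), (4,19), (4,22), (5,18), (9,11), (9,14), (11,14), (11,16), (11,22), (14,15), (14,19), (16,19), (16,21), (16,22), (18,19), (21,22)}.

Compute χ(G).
χ(G) = 3

Clique number ω(G) = 3 (lower bound: χ ≥ ω).
The clique on [11, 16, 22] has size 3, forcing χ ≥ 3, and the coloring below uses 3 colors, so χ(G) = 3.
A valid 3-coloring: color 1: [4, 14, 16, 18, 23]; color 2: [5, 9, 15, 19, 22]; color 3: [11, 21].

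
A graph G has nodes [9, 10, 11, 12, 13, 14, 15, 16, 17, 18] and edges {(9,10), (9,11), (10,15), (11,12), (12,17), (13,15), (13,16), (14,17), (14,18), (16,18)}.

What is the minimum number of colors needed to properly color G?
Clique number ω(G) = 2 (lower bound: χ ≥ ω).
The graph is bipartite (no odd cycle), so 2 colors suffice: χ(G) = 2.
A valid 2-coloring: color 1: [9, 12, 14, 15, 16]; color 2: [10, 11, 13, 17, 18].

χ(G) = 2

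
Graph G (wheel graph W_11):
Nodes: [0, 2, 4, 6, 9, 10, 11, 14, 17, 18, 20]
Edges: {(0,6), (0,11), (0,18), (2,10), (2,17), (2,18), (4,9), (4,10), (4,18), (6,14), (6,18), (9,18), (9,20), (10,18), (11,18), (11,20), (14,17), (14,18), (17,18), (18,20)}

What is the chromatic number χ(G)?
χ(G) = 3

Clique number ω(G) = 3 (lower bound: χ ≥ ω).
The clique on [0, 11, 18] has size 3, forcing χ ≥ 3, and the coloring below uses 3 colors, so χ(G) = 3.
A valid 3-coloring: color 1: [18]; color 2: [0, 2, 4, 14, 20]; color 3: [6, 9, 10, 11, 17].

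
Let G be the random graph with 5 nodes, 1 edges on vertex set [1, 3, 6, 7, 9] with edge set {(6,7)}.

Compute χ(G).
Clique number ω(G) = 2 (lower bound: χ ≥ ω).
The graph is bipartite (no odd cycle), so 2 colors suffice: χ(G) = 2.
A valid 2-coloring: color 1: [1, 3, 7, 9]; color 2: [6].

χ(G) = 2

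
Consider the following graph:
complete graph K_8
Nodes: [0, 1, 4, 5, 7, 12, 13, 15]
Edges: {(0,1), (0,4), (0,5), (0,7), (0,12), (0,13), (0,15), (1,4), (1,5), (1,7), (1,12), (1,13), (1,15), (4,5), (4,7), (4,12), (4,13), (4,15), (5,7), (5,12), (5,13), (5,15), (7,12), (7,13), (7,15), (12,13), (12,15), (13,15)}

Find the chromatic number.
χ(G) = 8

Clique number ω(G) = 8 (lower bound: χ ≥ ω).
The clique on [0, 1, 4, 5, 7, 12, 13, 15] has size 8, forcing χ ≥ 8, and the coloring below uses 8 colors, so χ(G) = 8.
A valid 8-coloring: color 1: [4]; color 2: [5]; color 3: [7]; color 4: [13]; color 5: [15]; color 6: [12]; color 7: [0]; color 8: [1].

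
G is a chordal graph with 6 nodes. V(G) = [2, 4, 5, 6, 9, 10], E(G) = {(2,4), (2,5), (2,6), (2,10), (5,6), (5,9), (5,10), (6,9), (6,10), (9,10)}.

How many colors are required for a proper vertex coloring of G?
Clique number ω(G) = 4 (lower bound: χ ≥ ω).
The clique on [5, 6, 9, 10] has size 4, forcing χ ≥ 4, and the coloring below uses 4 colors, so χ(G) = 4.
A valid 4-coloring: color 1: [4, 10]; color 2: [5]; color 3: [6]; color 4: [2, 9].

χ(G) = 4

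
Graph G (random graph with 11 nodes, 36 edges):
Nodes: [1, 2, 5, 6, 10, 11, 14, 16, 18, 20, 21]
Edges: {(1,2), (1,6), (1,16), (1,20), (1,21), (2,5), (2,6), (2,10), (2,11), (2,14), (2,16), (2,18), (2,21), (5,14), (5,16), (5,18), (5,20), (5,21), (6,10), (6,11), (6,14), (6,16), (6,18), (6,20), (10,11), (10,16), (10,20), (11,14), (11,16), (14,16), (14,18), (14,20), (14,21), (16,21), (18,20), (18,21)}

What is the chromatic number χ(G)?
Clique number ω(G) = 5 (lower bound: χ ≥ ω).
The clique on [2, 5, 14, 16, 21] has size 5, forcing χ ≥ 5, and the coloring below uses 5 colors, so χ(G) = 5.
A valid 5-coloring: color 1: [2, 20]; color 2: [1, 10, 14]; color 3: [5, 6]; color 4: [16, 18]; color 5: [11, 21].

χ(G) = 5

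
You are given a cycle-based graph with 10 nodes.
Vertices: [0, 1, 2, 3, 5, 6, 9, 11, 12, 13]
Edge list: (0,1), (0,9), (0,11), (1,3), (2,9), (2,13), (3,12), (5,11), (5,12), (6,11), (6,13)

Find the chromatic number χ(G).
χ(G) = 2

Clique number ω(G) = 2 (lower bound: χ ≥ ω).
The graph is bipartite (no odd cycle), so 2 colors suffice: χ(G) = 2.
A valid 2-coloring: color 1: [0, 2, 3, 5, 6]; color 2: [1, 9, 11, 12, 13].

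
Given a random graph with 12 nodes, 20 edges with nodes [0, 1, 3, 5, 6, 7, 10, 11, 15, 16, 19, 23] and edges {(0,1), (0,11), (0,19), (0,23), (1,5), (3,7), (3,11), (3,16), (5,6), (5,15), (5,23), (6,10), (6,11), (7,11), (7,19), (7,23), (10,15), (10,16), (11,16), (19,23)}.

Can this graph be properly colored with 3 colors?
A valid 3-coloring: color 1: [1, 10, 11, 23]; color 2: [0, 5, 7, 16]; color 3: [3, 6, 15, 19].
(χ(G) = 3 ≤ 3.)

Yes, G is 3-colorable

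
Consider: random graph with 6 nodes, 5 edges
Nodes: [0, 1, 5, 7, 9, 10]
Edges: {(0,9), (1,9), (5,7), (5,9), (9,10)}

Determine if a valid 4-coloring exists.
Yes, G is 4-colorable

A valid 4-coloring: color 1: [7, 9]; color 2: [0, 1, 5, 10].
(χ(G) = 2 ≤ 4.)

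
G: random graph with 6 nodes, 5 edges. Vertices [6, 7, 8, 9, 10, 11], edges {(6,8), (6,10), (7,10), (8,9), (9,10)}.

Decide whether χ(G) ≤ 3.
Yes, G is 3-colorable

A valid 3-coloring: color 1: [8, 10, 11]; color 2: [6, 7, 9].
(χ(G) = 2 ≤ 3.)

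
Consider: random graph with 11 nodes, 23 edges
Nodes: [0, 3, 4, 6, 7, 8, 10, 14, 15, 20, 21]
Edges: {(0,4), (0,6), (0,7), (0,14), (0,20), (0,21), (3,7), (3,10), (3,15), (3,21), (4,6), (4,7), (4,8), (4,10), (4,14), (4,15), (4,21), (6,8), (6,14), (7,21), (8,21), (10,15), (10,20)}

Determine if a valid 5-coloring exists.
A valid 5-coloring: color 1: [3, 4, 20]; color 2: [0, 8, 10]; color 3: [6, 15, 21]; color 4: [7, 14].
(χ(G) = 4 ≤ 5.)

Yes, G is 5-colorable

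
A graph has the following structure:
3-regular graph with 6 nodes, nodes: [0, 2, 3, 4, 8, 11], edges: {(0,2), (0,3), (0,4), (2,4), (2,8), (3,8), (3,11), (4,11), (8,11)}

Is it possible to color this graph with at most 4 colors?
A valid 4-coloring: color 1: [2, 11]; color 2: [0, 8]; color 3: [3, 4].
(χ(G) = 3 ≤ 4.)

Yes, G is 4-colorable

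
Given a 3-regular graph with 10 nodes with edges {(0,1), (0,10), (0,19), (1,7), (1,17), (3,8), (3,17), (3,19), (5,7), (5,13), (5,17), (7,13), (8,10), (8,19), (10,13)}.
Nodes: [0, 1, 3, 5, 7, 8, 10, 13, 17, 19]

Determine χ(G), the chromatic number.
χ(G) = 3

Clique number ω(G) = 3 (lower bound: χ ≥ ω).
The clique on [3, 8, 19] has size 3, forcing χ ≥ 3, and the coloring below uses 3 colors, so χ(G) = 3.
A valid 3-coloring: color 1: [0, 8, 13, 17]; color 2: [7, 10, 19]; color 3: [1, 3, 5].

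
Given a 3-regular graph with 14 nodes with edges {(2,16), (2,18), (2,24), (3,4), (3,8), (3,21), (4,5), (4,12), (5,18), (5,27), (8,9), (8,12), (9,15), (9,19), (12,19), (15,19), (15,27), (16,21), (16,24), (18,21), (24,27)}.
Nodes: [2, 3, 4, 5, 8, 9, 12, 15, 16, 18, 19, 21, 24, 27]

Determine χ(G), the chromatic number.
χ(G) = 3

Clique number ω(G) = 3 (lower bound: χ ≥ ω).
The clique on [2, 16, 24] has size 3, forcing χ ≥ 3, and the coloring below uses 3 colors, so χ(G) = 3.
A valid 3-coloring: color 1: [3, 9, 12, 16, 18, 27]; color 2: [5, 8, 19, 21, 24]; color 3: [2, 4, 15].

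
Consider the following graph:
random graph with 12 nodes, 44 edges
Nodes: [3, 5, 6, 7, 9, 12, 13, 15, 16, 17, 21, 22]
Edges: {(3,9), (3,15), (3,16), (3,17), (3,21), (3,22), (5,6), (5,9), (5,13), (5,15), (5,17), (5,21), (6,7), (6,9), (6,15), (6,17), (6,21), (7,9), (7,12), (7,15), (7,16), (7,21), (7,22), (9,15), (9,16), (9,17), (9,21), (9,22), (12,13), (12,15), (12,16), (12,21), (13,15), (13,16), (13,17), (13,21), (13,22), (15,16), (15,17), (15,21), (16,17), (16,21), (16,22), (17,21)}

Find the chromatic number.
χ(G) = 6

Clique number ω(G) = 6 (lower bound: χ ≥ ω).
The clique on [3, 9, 15, 16, 17, 21] has size 6, forcing χ ≥ 6, and the coloring below uses 6 colors, so χ(G) = 6.
A valid 6-coloring: color 1: [21, 22]; color 2: [15]; color 3: [9, 13]; color 4: [6, 16]; color 5: [7, 17]; color 6: [3, 5, 12].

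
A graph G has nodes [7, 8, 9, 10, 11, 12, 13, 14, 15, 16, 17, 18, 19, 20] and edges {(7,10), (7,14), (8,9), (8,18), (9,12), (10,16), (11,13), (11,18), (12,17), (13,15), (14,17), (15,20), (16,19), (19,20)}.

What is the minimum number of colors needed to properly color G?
Clique number ω(G) = 2 (lower bound: χ ≥ ω).
The graph is bipartite (no odd cycle), so 2 colors suffice: χ(G) = 2.
A valid 2-coloring: color 1: [8, 10, 11, 12, 14, 15, 19]; color 2: [7, 9, 13, 16, 17, 18, 20].

χ(G) = 2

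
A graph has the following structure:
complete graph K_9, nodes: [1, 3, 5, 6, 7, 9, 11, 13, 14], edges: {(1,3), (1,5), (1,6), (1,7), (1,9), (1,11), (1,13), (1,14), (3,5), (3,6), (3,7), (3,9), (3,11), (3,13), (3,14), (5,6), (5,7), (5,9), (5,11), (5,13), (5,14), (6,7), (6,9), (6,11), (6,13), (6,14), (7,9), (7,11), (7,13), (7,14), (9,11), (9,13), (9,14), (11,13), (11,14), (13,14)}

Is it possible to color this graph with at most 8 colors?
The clique on vertices [1, 3, 5, 6, 7, 9, 11, 13, 14] has size 9 > 8, so it alone needs 9 colors.

No, G is not 8-colorable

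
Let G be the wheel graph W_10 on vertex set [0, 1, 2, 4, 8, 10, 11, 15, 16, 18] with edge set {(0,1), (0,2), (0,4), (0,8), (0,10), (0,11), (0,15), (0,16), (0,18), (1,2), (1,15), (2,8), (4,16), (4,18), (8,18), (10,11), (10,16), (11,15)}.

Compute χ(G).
Clique number ω(G) = 3 (lower bound: χ ≥ ω).
Odd cycle [18, 4, 16, 10, 11, 15, 1, 2, 8] needs 3 colors (χ ≥ 3).
Vertex 0 is adjacent to every vertex of [1, 2, 4, 8, 10, 11, 15, 16, 18], which already need 3 colors among themselves, so 0 needs a new color (χ ≥ 4).
The coloring below uses 4 colors, so χ(G) = 4.
A valid 4-coloring: color 1: [0]; color 2: [2, 11, 16, 18]; color 3: [4, 8, 10, 15]; color 4: [1].

χ(G) = 4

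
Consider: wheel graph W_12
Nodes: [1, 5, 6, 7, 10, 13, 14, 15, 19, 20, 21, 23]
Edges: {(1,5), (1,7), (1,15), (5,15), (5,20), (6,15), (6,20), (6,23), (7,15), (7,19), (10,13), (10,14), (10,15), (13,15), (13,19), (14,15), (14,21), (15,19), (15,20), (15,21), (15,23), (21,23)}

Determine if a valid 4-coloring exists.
Yes, G is 4-colorable

A valid 4-coloring: color 1: [15]; color 2: [5, 6, 7, 13, 14]; color 3: [1, 10, 19, 20, 21]; color 4: [23].
(χ(G) = 4 ≤ 4.)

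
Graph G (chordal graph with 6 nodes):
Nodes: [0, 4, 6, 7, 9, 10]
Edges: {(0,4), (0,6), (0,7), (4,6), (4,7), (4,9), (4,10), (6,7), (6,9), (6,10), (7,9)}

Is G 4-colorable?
Yes, G is 4-colorable

A valid 4-coloring: color 1: [6]; color 2: [4]; color 3: [7, 10]; color 4: [0, 9].
(χ(G) = 4 ≤ 4.)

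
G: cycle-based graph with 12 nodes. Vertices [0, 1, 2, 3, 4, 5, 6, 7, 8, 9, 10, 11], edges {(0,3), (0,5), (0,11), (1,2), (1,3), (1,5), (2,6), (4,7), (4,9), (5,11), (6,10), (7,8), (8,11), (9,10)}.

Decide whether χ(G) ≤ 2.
No, G is not 2-colorable

The clique on vertices [0, 5, 11] has size 3 > 2, so it alone needs 3 colors.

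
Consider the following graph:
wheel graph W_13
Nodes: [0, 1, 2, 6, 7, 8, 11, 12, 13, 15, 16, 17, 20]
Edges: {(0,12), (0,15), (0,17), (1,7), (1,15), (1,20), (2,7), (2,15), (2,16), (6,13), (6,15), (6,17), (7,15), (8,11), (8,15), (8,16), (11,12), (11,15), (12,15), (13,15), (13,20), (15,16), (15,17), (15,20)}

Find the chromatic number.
χ(G) = 3

Clique number ω(G) = 3 (lower bound: χ ≥ ω).
The clique on [0, 15, 17] has size 3, forcing χ ≥ 3, and the coloring below uses 3 colors, so χ(G) = 3.
A valid 3-coloring: color 1: [15]; color 2: [1, 2, 8, 12, 13, 17]; color 3: [0, 6, 7, 11, 16, 20].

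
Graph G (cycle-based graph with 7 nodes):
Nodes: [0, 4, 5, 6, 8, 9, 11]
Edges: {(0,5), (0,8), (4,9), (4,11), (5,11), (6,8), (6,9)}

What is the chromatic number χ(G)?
χ(G) = 3

Clique number ω(G) = 2 (lower bound: χ ≥ ω).
Odd cycle [6, 8, 0, 5, 11, 4, 9] needs 3 colors (χ ≥ 3).
The coloring below uses 3 colors, so χ(G) = 3.
A valid 3-coloring: color 1: [0, 4, 6]; color 2: [5, 8, 9]; color 3: [11].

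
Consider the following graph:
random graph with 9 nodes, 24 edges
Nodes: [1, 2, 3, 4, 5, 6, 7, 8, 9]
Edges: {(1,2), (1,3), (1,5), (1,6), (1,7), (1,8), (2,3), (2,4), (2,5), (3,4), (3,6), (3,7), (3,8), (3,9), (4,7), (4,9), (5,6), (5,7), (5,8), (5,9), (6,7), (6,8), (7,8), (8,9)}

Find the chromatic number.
χ(G) = 5

Clique number ω(G) = 5 (lower bound: χ ≥ ω).
The clique on [1, 3, 6, 7, 8] has size 5, forcing χ ≥ 5, and the coloring below uses 5 colors, so χ(G) = 5.
A valid 5-coloring: color 1: [3, 5]; color 2: [1, 4]; color 3: [2, 8]; color 4: [7, 9]; color 5: [6].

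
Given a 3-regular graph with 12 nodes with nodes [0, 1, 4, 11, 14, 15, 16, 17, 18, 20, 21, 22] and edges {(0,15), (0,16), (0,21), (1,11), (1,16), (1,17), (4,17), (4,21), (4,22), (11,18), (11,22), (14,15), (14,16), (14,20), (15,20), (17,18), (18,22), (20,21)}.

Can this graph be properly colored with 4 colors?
A valid 4-coloring: color 1: [11, 15, 16, 17, 21]; color 2: [0, 1, 4, 14, 18]; color 3: [20, 22].
(χ(G) = 3 ≤ 4.)

Yes, G is 4-colorable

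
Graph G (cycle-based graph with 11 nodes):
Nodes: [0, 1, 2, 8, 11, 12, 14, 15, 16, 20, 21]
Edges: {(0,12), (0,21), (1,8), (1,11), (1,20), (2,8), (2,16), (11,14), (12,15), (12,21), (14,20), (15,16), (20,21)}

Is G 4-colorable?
Yes, G is 4-colorable

A valid 4-coloring: color 1: [8, 11, 12, 16, 20]; color 2: [1, 2, 14, 15, 21]; color 3: [0].
(χ(G) = 3 ≤ 4.)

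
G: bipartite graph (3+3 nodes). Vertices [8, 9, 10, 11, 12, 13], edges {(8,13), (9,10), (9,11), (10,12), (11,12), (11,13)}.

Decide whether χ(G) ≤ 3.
Yes, G is 3-colorable

A valid 3-coloring: color 1: [8, 10, 11]; color 2: [9, 12, 13].
(χ(G) = 2 ≤ 3.)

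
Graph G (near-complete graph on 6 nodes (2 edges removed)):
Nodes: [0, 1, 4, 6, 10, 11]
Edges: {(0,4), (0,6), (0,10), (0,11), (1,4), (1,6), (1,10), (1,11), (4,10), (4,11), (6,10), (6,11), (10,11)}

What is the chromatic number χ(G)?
Clique number ω(G) = 4 (lower bound: χ ≥ ω).
The clique on [0, 4, 10, 11] has size 4, forcing χ ≥ 4, and the coloring below uses 4 colors, so χ(G) = 4.
A valid 4-coloring: color 1: [10]; color 2: [11]; color 3: [4, 6]; color 4: [0, 1].

χ(G) = 4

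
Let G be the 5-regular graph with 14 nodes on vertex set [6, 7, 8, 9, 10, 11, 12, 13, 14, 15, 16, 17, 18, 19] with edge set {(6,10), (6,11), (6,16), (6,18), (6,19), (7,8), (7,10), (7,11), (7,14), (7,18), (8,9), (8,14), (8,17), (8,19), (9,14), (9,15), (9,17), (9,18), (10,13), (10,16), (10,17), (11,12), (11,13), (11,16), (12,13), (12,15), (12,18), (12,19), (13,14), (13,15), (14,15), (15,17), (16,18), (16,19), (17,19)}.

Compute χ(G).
χ(G) = 4

Clique number ω(G) = 3 (lower bound: χ ≥ ω).
Suppose a proper 3-coloring c exists. The clique [6, 10, 16] takes 3 distinct colors; by symmetry let c(6) = 1, c(10) = 2, c(16) = 3.
- Vertex 11: neighbors [6, 16] already have colors [1, 3] ⇒ c(11) = 2.
- Vertex 18: neighbors [6, 16] already have colors [1, 3] ⇒ c(18) = 2.
- Vertex 19: neighbors [6, 16] already have colors [1, 3] ⇒ c(19) = 2.
- Vertex 8: neighbors [19] already have colors [2]; try each remaining color.
- Case c(8) = 1:
  - Vertex 9: neighbors [8, 18] already have colors [1, 2] ⇒ c(9) = 3.
  - Vertex 17: neighbors [8, 10, 9] already have colors [1, 2, 3] — all 3 colors blocked. Contradiction.
- Case c(8) = 3:
  - Vertex 9: neighbors [18, 8] already have colors [2, 3] ⇒ c(9) = 1.
  - Vertex 17: neighbors [9, 10, 8] already have colors [1, 2, 3] — all 3 colors blocked. Contradiction.
Every case ends in a contradiction, so G has no proper 3-coloring (χ ≥ 4).
The coloring below uses 4 colors, so χ(G) = 4.
A valid 4-coloring: color 1: [8, 10, 11, 15, 18]; color 2: [7, 9, 13, 19]; color 3: [12, 14, 16, 17]; color 4: [6].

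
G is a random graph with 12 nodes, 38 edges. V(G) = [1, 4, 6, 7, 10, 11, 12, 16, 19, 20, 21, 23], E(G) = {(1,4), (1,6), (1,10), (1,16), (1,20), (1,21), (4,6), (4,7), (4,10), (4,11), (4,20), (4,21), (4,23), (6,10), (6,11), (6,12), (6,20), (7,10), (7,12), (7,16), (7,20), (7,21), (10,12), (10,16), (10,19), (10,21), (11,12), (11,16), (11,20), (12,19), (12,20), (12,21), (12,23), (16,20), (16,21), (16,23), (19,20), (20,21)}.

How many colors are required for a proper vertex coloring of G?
χ(G) = 4

Clique number ω(G) = 4 (lower bound: χ ≥ ω).
The clique on [1, 10, 16, 21] has size 4, forcing χ ≥ 4, and the coloring below uses 4 colors, so χ(G) = 4.
A valid 4-coloring: color 1: [10, 20, 23]; color 2: [4, 12, 16]; color 3: [6, 19, 21]; color 4: [1, 7, 11].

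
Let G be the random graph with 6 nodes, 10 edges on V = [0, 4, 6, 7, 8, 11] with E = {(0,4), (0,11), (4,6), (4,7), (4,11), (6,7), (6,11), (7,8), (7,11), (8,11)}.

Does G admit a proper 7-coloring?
A valid 7-coloring: color 1: [11]; color 2: [0, 7]; color 3: [4, 8]; color 4: [6].
(χ(G) = 4 ≤ 7.)

Yes, G is 7-colorable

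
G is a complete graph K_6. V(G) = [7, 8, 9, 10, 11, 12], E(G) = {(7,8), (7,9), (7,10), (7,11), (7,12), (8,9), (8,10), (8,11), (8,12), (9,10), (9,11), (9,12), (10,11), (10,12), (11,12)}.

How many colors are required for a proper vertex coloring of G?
χ(G) = 6

Clique number ω(G) = 6 (lower bound: χ ≥ ω).
The clique on [7, 8, 9, 10, 11, 12] has size 6, forcing χ ≥ 6, and the coloring below uses 6 colors, so χ(G) = 6.
A valid 6-coloring: color 1: [10]; color 2: [12]; color 3: [8]; color 4: [11]; color 5: [7]; color 6: [9].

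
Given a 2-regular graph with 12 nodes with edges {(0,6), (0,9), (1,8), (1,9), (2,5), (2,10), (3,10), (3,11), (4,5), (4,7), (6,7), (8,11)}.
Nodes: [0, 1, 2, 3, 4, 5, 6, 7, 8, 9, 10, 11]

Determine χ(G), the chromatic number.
χ(G) = 2

Clique number ω(G) = 2 (lower bound: χ ≥ ω).
The graph is bipartite (no odd cycle), so 2 colors suffice: χ(G) = 2.
A valid 2-coloring: color 1: [0, 1, 5, 7, 10, 11]; color 2: [2, 3, 4, 6, 8, 9].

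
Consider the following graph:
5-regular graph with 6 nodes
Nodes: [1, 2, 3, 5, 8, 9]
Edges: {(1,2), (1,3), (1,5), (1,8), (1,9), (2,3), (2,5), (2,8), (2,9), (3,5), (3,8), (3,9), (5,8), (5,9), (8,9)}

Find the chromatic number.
χ(G) = 6

Clique number ω(G) = 6 (lower bound: χ ≥ ω).
The clique on [1, 2, 3, 5, 8, 9] has size 6, forcing χ ≥ 6, and the coloring below uses 6 colors, so χ(G) = 6.
A valid 6-coloring: color 1: [3]; color 2: [1]; color 3: [5]; color 4: [2]; color 5: [9]; color 6: [8].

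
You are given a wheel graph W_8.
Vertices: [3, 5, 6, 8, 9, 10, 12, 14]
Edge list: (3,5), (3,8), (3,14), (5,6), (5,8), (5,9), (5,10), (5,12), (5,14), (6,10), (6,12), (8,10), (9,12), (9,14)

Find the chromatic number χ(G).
χ(G) = 4

Clique number ω(G) = 3 (lower bound: χ ≥ ω).
Odd cycle [6, 10, 8, 3, 14, 9, 12] needs 3 colors (χ ≥ 3).
Vertex 5 is adjacent to every vertex of [3, 6, 8, 9, 10, 12, 14], which already need 3 colors among themselves, so 5 needs a new color (χ ≥ 4).
The coloring below uses 4 colors, so χ(G) = 4.
A valid 4-coloring: color 1: [5]; color 2: [6, 8, 9]; color 3: [3, 10, 12]; color 4: [14].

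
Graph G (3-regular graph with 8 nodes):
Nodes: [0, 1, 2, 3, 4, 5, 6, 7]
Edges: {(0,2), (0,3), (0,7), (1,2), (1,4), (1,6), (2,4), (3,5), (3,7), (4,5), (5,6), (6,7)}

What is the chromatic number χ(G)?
χ(G) = 3

Clique number ω(G) = 3 (lower bound: χ ≥ ω).
The clique on [0, 3, 7] has size 3, forcing χ ≥ 3, and the coloring below uses 3 colors, so χ(G) = 3.
A valid 3-coloring: color 1: [1, 5, 7]; color 2: [0, 4, 6]; color 3: [2, 3].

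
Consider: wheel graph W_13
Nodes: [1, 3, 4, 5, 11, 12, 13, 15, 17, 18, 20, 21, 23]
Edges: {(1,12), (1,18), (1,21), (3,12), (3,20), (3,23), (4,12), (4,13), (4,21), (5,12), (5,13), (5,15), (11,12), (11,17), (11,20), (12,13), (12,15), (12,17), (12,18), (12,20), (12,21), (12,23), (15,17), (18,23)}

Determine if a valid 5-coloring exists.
A valid 5-coloring: color 1: [12]; color 2: [3, 11, 13, 15, 18, 21]; color 3: [1, 4, 5, 17, 20, 23].
(χ(G) = 3 ≤ 5.)

Yes, G is 5-colorable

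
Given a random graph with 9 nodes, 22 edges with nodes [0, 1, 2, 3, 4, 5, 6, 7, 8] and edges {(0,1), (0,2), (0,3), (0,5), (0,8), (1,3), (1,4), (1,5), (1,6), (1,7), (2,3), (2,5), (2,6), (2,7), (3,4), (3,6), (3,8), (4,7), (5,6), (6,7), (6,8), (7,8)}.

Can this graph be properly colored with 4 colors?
A valid 4-coloring: color 1: [0, 4, 6]; color 2: [1, 2, 8]; color 3: [3, 5, 7].
(χ(G) = 3 ≤ 4.)

Yes, G is 4-colorable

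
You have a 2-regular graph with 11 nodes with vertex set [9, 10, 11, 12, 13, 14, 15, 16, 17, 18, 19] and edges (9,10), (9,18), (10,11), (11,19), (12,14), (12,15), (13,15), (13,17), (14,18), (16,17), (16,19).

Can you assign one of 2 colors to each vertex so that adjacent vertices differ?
No, G is not 2-colorable

Odd cycle [17, 16, 19, 11, 10, 9, 18, 14, 12, 15, 13] needs 3 colors (χ ≥ 3).
Hence χ(G) ≥ 3 > 2, so no proper 2-coloring exists.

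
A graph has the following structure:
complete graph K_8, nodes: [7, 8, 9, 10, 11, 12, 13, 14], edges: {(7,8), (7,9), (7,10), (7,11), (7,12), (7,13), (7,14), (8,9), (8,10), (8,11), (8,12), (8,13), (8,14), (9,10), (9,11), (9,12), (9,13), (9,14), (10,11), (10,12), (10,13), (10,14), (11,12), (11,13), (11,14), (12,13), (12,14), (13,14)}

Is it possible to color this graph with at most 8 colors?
Yes, G is 8-colorable

A valid 8-coloring: color 1: [10]; color 2: [14]; color 3: [13]; color 4: [8]; color 5: [12]; color 6: [9]; color 7: [11]; color 8: [7].
(χ(G) = 8 ≤ 8.)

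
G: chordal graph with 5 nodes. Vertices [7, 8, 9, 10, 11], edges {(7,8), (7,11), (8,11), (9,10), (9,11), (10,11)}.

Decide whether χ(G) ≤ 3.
A valid 3-coloring: color 1: [11]; color 2: [7, 9]; color 3: [8, 10].
(χ(G) = 3 ≤ 3.)

Yes, G is 3-colorable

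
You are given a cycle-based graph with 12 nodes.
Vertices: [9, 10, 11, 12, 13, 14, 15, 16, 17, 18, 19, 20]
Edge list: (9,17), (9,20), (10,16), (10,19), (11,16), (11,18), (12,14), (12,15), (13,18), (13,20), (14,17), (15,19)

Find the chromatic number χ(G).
χ(G) = 2

Clique number ω(G) = 2 (lower bound: χ ≥ ω).
The graph is bipartite (no odd cycle), so 2 colors suffice: χ(G) = 2.
A valid 2-coloring: color 1: [9, 10, 11, 13, 14, 15]; color 2: [12, 16, 17, 18, 19, 20].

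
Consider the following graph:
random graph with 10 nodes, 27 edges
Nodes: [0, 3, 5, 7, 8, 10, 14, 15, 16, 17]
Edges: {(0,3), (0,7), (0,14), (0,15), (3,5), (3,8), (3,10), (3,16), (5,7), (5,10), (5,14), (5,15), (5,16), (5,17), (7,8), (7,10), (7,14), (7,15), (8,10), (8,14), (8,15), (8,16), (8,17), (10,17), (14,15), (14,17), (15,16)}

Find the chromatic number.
χ(G) = 4

Clique number ω(G) = 4 (lower bound: χ ≥ ω).
The clique on [0, 7, 14, 15] has size 4, forcing χ ≥ 4, and the coloring below uses 4 colors, so χ(G) = 4.
A valid 4-coloring: color 1: [0, 5, 8]; color 2: [10, 15]; color 3: [7, 16, 17]; color 4: [3, 14].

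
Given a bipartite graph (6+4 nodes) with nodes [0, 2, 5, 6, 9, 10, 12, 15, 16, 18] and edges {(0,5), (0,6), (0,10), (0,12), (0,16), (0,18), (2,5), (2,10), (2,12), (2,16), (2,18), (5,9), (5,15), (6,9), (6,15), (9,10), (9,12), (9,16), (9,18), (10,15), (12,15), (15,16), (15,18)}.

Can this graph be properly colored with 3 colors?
Yes, G is 3-colorable

A valid 3-coloring: color 1: [0, 2, 9, 15]; color 2: [5, 6, 10, 12, 16, 18].
(χ(G) = 2 ≤ 3.)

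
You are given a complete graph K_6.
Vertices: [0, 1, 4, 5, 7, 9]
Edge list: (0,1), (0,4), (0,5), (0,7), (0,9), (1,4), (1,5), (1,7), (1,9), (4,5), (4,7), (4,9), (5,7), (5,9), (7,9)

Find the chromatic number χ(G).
χ(G) = 6

Clique number ω(G) = 6 (lower bound: χ ≥ ω).
The clique on [0, 1, 4, 5, 7, 9] has size 6, forcing χ ≥ 6, and the coloring below uses 6 colors, so χ(G) = 6.
A valid 6-coloring: color 1: [5]; color 2: [0]; color 3: [9]; color 4: [4]; color 5: [1]; color 6: [7].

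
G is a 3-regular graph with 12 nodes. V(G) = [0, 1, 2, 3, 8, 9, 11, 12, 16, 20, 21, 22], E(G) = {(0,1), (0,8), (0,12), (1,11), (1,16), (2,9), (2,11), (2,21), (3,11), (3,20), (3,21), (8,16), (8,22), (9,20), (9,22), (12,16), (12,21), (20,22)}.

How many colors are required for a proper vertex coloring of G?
χ(G) = 3

Clique number ω(G) = 3 (lower bound: χ ≥ ω).
The clique on [9, 20, 22] has size 3, forcing χ ≥ 3, and the coloring below uses 3 colors, so χ(G) = 3.
A valid 3-coloring: color 1: [8, 11, 12, 20]; color 2: [0, 2, 3, 16, 22]; color 3: [1, 9, 21].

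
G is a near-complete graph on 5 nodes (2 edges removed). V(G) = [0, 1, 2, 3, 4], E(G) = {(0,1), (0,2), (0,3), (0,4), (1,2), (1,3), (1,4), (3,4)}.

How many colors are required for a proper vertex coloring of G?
χ(G) = 4

Clique number ω(G) = 4 (lower bound: χ ≥ ω).
The clique on [0, 1, 3, 4] has size 4, forcing χ ≥ 4, and the coloring below uses 4 colors, so χ(G) = 4.
A valid 4-coloring: color 1: [0]; color 2: [1]; color 3: [2, 3]; color 4: [4].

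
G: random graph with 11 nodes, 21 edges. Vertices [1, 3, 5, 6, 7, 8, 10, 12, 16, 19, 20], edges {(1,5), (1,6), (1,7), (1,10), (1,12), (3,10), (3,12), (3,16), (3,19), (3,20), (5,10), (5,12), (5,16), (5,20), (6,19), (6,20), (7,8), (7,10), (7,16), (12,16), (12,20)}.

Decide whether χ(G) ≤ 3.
A valid 3-coloring: color 1: [3, 5, 6, 7]; color 2: [8, 10, 12, 19]; color 3: [1, 16, 20].
(χ(G) = 3 ≤ 3.)

Yes, G is 3-colorable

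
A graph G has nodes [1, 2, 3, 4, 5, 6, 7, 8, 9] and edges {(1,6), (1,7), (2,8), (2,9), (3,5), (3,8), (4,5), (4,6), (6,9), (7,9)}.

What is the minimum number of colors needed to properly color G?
χ(G) = 3

Clique number ω(G) = 2 (lower bound: χ ≥ ω).
Odd cycle [2, 8, 3, 5, 4, 6, 1, 7, 9] needs 3 colors (χ ≥ 3).
The coloring below uses 3 colors, so χ(G) = 3.
A valid 3-coloring: color 1: [1, 5, 8, 9]; color 2: [2, 3, 6, 7]; color 3: [4].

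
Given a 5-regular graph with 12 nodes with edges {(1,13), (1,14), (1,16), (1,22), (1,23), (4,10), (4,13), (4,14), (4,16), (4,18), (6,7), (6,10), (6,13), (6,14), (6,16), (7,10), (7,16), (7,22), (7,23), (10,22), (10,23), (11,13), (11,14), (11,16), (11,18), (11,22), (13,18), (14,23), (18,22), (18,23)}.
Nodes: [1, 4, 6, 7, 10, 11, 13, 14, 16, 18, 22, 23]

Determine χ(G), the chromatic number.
Clique number ω(G) = 3 (lower bound: χ ≥ ω).
Suppose a proper 3-coloring c exists. The clique [1, 14, 23] takes 3 distinct colors; by symmetry let c(1) = 1, c(14) = 2, c(23) = 3.
- Vertex 4: neighbors [14] already have colors [2]; try each remaining color.
- Case c(4) = 1:
  - Vertex 10: neighbors [4, 23] already have colors [1, 3] ⇒ c(10) = 2.
  - Vertex 7: neighbors [10, 23] already have colors [2, 3] ⇒ c(7) = 1.
  - Vertex 18: neighbors [4, 23] already have colors [1, 3] ⇒ c(18) = 2.
  - Vertex 6: neighbors [7, 10] already have colors [1, 2] ⇒ c(6) = 3.
  - Vertex 13: neighbors [1, 18, 6] already have colors [1, 2, 3] — all 3 colors blocked. Contradiction.
- Case c(4) = 3:
  - Vertex 13: neighbors [1, 4] already have colors [1, 3] ⇒ c(13) = 2.
  - Vertex 16: neighbors [1, 4] already have colors [1, 3] ⇒ c(16) = 2.
  - Vertex 7: neighbors [16, 23] already have colors [2, 3] ⇒ c(7) = 1.
  - Vertex 10: neighbors [7, 4] already have colors [1, 3] ⇒ c(10) = 2.
  - Vertex 18: neighbors [13, 4] already have colors [2, 3] ⇒ c(18) = 1.
  - Vertex 11: neighbors [18, 13] already have colors [1, 2] ⇒ c(11) = 3.
  - Vertex 22: neighbors [1, 10, 11] already have colors [1, 2, 3] — all 3 colors blocked. Contradiction.
Every case ends in a contradiction, so G has no proper 3-coloring (χ ≥ 4).
The coloring below uses 4 colors, so χ(G) = 4.
A valid 4-coloring: color 1: [4, 6, 22, 23]; color 2: [10, 13, 14, 16]; color 3: [1, 7, 18]; color 4: [11].

χ(G) = 4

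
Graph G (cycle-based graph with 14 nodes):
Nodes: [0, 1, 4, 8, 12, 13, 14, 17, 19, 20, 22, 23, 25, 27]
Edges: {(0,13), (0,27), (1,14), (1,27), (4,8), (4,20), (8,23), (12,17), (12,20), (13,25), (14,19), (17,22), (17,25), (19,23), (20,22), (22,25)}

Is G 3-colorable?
Yes, G is 3-colorable

A valid 3-coloring: color 1: [1, 8, 13, 17, 19, 20]; color 2: [4, 12, 14, 22, 23, 27]; color 3: [0, 25].
(χ(G) = 3 ≤ 3.)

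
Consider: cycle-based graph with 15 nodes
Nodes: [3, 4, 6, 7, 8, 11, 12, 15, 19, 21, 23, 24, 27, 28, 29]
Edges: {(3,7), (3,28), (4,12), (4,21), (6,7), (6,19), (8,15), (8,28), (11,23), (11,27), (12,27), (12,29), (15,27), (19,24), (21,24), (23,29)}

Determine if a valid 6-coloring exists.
A valid 6-coloring: color 1: [7, 12, 15, 19, 21, 23, 28]; color 2: [3, 4, 6, 8, 24, 27, 29]; color 3: [11].
(χ(G) = 3 ≤ 6.)

Yes, G is 6-colorable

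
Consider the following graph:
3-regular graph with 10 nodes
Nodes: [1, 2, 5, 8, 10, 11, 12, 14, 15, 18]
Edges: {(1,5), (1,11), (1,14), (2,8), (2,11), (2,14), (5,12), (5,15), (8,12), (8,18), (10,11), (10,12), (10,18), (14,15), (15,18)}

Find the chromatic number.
χ(G) = 3

Clique number ω(G) = 2 (lower bound: χ ≥ ω).
Odd cycle [10, 11, 1, 5, 12] needs 3 colors (χ ≥ 3).
The coloring below uses 3 colors, so χ(G) = 3.
A valid 3-coloring: color 1: [11, 12, 15]; color 2: [5, 8, 10, 14]; color 3: [1, 2, 18].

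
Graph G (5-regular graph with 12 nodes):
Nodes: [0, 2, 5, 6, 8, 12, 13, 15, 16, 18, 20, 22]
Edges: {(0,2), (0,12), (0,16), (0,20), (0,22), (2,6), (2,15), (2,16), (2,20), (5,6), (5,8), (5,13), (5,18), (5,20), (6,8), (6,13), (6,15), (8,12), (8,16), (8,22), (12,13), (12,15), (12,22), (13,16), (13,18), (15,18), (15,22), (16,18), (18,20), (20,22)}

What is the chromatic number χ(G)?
Clique number ω(G) = 3 (lower bound: χ ≥ ω).
Suppose a proper 3-coloring c exists. The clique [0, 2, 16] takes 3 distinct colors; by symmetry let c(0) = 1, c(2) = 2, c(16) = 3.
- Vertex 20: neighbors [0, 2] already have colors [1, 2] ⇒ c(20) = 3.
- Vertex 22: neighbors [0, 20] already have colors [1, 3] ⇒ c(22) = 2.
- Vertex 8: neighbors [22, 16] already have colors [2, 3] ⇒ c(8) = 1.
- Vertex 5: neighbors [8, 20] already have colors [1, 3] ⇒ c(5) = 2.
- Vertex 13: neighbors [5, 16] already have colors [2, 3] ⇒ c(13) = 1.
- Vertex 18: neighbors [13, 5, 16] already have colors [1, 2, 3] — all 3 colors blocked. Contradiction.
The forced assignments end in a contradiction, so G has no proper 3-coloring (χ ≥ 4).
The coloring below uses 4 colors, so χ(G) = 4.
A valid 4-coloring: color 1: [2, 18, 22]; color 2: [0, 5, 15]; color 3: [6, 12, 16, 20]; color 4: [8, 13].

χ(G) = 4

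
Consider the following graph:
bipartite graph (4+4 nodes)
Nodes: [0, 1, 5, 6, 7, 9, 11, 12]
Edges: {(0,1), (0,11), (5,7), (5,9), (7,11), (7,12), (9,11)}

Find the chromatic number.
Clique number ω(G) = 2 (lower bound: χ ≥ ω).
The graph is bipartite (no odd cycle), so 2 colors suffice: χ(G) = 2.
A valid 2-coloring: color 1: [1, 5, 6, 11, 12]; color 2: [0, 7, 9].

χ(G) = 2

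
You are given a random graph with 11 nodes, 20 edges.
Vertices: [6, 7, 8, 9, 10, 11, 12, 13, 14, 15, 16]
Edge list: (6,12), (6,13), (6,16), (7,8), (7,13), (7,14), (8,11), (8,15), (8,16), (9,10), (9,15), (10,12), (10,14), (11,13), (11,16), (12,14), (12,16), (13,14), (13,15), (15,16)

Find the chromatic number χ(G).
χ(G) = 3

Clique number ω(G) = 3 (lower bound: χ ≥ ω).
The clique on [8, 11, 16] has size 3, forcing χ ≥ 3, and the coloring below uses 3 colors, so χ(G) = 3.
A valid 3-coloring: color 1: [8, 9, 12, 13]; color 2: [14, 16]; color 3: [6, 7, 10, 11, 15].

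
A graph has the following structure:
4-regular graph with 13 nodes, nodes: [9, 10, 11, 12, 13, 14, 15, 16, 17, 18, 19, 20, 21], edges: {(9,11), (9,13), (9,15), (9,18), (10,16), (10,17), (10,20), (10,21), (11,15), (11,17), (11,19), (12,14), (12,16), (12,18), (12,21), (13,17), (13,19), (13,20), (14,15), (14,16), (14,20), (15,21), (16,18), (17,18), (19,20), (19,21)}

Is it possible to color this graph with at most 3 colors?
A valid 3-coloring: color 1: [11, 13, 14, 18, 21]; color 2: [10, 12, 15, 19]; color 3: [9, 16, 17, 20].
(χ(G) = 3 ≤ 3.)

Yes, G is 3-colorable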